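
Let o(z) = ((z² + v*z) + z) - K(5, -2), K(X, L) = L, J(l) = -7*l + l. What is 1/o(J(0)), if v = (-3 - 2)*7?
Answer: ½ ≈ 0.50000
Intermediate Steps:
v = -35 (v = -5*7 = -35)
J(l) = -6*l
o(z) = 2 + z² - 34*z (o(z) = ((z² - 35*z) + z) - 1*(-2) = (z² - 34*z) + 2 = 2 + z² - 34*z)
1/o(J(0)) = 1/(2 + (-6*0)² - (-204)*0) = 1/(2 + 0² - 34*0) = 1/(2 + 0 + 0) = 1/2 = ½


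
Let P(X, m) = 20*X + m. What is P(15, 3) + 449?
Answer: 752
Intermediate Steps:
P(X, m) = m + 20*X
P(15, 3) + 449 = (3 + 20*15) + 449 = (3 + 300) + 449 = 303 + 449 = 752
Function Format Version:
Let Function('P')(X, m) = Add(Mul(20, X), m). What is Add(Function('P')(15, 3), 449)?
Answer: 752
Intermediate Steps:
Function('P')(X, m) = Add(m, Mul(20, X))
Add(Function('P')(15, 3), 449) = Add(Add(3, Mul(20, 15)), 449) = Add(Add(3, 300), 449) = Add(303, 449) = 752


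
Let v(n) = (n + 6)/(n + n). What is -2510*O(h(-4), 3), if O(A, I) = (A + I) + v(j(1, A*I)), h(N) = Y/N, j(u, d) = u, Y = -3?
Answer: -36395/2 ≈ -18198.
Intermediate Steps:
v(n) = (6 + n)/(2*n) (v(n) = (6 + n)/((2*n)) = (6 + n)*(1/(2*n)) = (6 + n)/(2*n))
h(N) = -3/N
O(A, I) = 7/2 + A + I (O(A, I) = (A + I) + (½)*(6 + 1)/1 = (A + I) + (½)*1*7 = (A + I) + 7/2 = 7/2 + A + I)
-2510*O(h(-4), 3) = -2510*(7/2 - 3/(-4) + 3) = -2510*(7/2 - 3*(-¼) + 3) = -2510*(7/2 + ¾ + 3) = -2510*29/4 = -36395/2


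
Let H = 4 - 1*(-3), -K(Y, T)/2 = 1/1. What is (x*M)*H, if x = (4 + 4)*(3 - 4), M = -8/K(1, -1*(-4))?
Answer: -224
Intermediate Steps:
K(Y, T) = -2 (K(Y, T) = -2/1 = -2*1 = -2)
H = 7 (H = 4 + 3 = 7)
M = 4 (M = -8/(-2) = -8*(-½) = 4)
x = -8 (x = 8*(-1) = -8)
(x*M)*H = -8*4*7 = -32*7 = -224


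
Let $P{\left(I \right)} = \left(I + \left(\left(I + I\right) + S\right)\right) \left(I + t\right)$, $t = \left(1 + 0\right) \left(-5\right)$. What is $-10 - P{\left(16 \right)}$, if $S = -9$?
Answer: $-439$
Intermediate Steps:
$t = -5$ ($t = 1 \left(-5\right) = -5$)
$P{\left(I \right)} = \left(-9 + 3 I\right) \left(-5 + I\right)$ ($P{\left(I \right)} = \left(I + \left(\left(I + I\right) - 9\right)\right) \left(I - 5\right) = \left(I + \left(2 I - 9\right)\right) \left(-5 + I\right) = \left(I + \left(-9 + 2 I\right)\right) \left(-5 + I\right) = \left(-9 + 3 I\right) \left(-5 + I\right)$)
$-10 - P{\left(16 \right)} = -10 - \left(45 - 384 + 3 \cdot 16^{2}\right) = -10 - \left(45 - 384 + 3 \cdot 256\right) = -10 - \left(45 - 384 + 768\right) = -10 - 429 = -439$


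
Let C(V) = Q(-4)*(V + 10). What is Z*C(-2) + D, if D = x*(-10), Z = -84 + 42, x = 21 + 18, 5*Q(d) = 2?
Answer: -2622/5 ≈ -524.40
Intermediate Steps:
Q(d) = ⅖ (Q(d) = (⅕)*2 = ⅖)
x = 39
C(V) = 4 + 2*V/5 (C(V) = 2*(V + 10)/5 = 2*(10 + V)/5 = 4 + 2*V/5)
Z = -42
D = -390 (D = 39*(-10) = -390)
Z*C(-2) + D = -42*(4 + (⅖)*(-2)) - 390 = -42*(4 - ⅘) - 390 = -42*16/5 - 390 = -672/5 - 390 = -2622/5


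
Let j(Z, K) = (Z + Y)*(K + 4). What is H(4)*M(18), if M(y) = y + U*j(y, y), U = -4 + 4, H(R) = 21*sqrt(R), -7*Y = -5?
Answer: 756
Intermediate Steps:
Y = 5/7 (Y = -1/7*(-5) = 5/7 ≈ 0.71429)
j(Z, K) = (4 + K)*(5/7 + Z) (j(Z, K) = (Z + 5/7)*(K + 4) = (5/7 + Z)*(4 + K) = (4 + K)*(5/7 + Z))
U = 0
M(y) = y (M(y) = y + 0*(20/7 + 4*y + 5*y/7 + y*y) = y + 0*(20/7 + 4*y + 5*y/7 + y**2) = y + 0*(20/7 + y**2 + 33*y/7) = y + 0 = y)
H(4)*M(18) = (21*sqrt(4))*18 = (21*2)*18 = 42*18 = 756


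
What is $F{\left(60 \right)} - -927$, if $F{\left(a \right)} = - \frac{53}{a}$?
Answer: $\frac{55567}{60} \approx 926.12$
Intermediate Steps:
$F{\left(60 \right)} - -927 = - \frac{53}{60} - -927 = \left(-53\right) \frac{1}{60} + 927 = - \frac{53}{60} + 927 = \frac{55567}{60}$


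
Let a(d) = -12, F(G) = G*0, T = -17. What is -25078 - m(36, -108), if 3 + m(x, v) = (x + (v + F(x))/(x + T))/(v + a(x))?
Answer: -2382101/95 ≈ -25075.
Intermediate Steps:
F(G) = 0
m(x, v) = -3 + (x + v/(-17 + x))/(-12 + v) (m(x, v) = -3 + (x + (v + 0)/(x - 17))/(v - 12) = -3 + (x + v/(-17 + x))/(-12 + v))
-25078 - m(36, -108) = -25078 - (-612 + 36² + 19*36 + 52*(-108) - 3*(-108)*36)/(204 - 17*(-108) - 12*36 - 108*36) = -25078 - (-612 + 1296 + 684 - 5616 + 11664)/(204 + 1836 - 432 - 3888) = -25078 - 7416/(-2280) = -25078 - (-1)*7416/2280 = -25078 - 1*(-309/95) = -25078 + 309/95 = -2382101/95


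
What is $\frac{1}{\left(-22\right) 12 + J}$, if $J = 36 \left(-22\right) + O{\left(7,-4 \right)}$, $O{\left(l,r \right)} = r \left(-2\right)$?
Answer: $- \frac{1}{1048} \approx -0.0009542$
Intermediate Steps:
$O{\left(l,r \right)} = - 2 r$
$J = -784$ ($J = 36 \left(-22\right) - -8 = -792 + 8 = -784$)
$\frac{1}{\left(-22\right) 12 + J} = \frac{1}{\left(-22\right) 12 - 784} = \frac{1}{-264 - 784} = \frac{1}{-1048} = - \frac{1}{1048}$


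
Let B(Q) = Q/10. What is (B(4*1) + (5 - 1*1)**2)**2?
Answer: 6724/25 ≈ 268.96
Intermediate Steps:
B(Q) = Q/10 (B(Q) = Q*(1/10) = Q/10)
(B(4*1) + (5 - 1*1)**2)**2 = ((4*1)/10 + (5 - 1*1)**2)**2 = ((1/10)*4 + (5 - 1)**2)**2 = (2/5 + 4**2)**2 = (2/5 + 16)**2 = (82/5)**2 = 6724/25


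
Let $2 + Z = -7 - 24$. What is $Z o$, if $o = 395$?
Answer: $-13035$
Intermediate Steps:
$Z = -33$ ($Z = -2 - 31 = -33$)
$Z o = \left(-33\right) 395 = -13035$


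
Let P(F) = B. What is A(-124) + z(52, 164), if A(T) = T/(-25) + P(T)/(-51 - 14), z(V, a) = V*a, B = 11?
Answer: 2773157/325 ≈ 8532.8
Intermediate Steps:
P(F) = 11
A(T) = -11/65 - T/25 (A(T) = T/(-25) + 11/(-51 - 14) = T*(-1/25) + 11/(-65) = -T/25 + 11*(-1/65) = -T/25 - 11/65 = -11/65 - T/25)
A(-124) + z(52, 164) = (-11/65 - 1/25*(-124)) + 52*164 = (-11/65 + 124/25) + 8528 = 1557/325 + 8528 = 2773157/325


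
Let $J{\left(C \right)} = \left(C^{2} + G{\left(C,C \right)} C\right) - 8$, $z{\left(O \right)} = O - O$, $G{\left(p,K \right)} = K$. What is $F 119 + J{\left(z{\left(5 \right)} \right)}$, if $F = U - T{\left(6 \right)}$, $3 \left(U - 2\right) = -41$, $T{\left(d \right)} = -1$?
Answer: $- \frac{3832}{3} \approx -1277.3$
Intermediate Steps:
$U = - \frac{35}{3}$ ($U = 2 + \frac{1}{3} \left(-41\right) = 2 - \frac{41}{3} = - \frac{35}{3} \approx -11.667$)
$z{\left(O \right)} = 0$
$F = - \frac{32}{3}$ ($F = - \frac{35}{3} - -1 = - \frac{35}{3} + 1 = - \frac{32}{3} \approx -10.667$)
$J{\left(C \right)} = -8 + 2 C^{2}$ ($J{\left(C \right)} = \left(C^{2} + C C\right) - 8 = \left(C^{2} + C^{2}\right) - 8 = 2 C^{2} - 8 = -8 + 2 C^{2}$)
$F 119 + J{\left(z{\left(5 \right)} \right)} = \left(- \frac{32}{3}\right) 119 - \left(8 - 2 \cdot 0^{2}\right) = - \frac{3808}{3} + \left(-8 + 2 \cdot 0\right) = - \frac{3808}{3} + \left(-8 + 0\right) = - \frac{3808}{3} - 8 = - \frac{3832}{3}$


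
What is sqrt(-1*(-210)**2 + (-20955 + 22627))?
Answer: 2*I*sqrt(10607) ≈ 205.98*I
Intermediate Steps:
sqrt(-1*(-210)**2 + (-20955 + 22627)) = sqrt(-1*44100 + 1672) = sqrt(-44100 + 1672) = sqrt(-42428) = 2*I*sqrt(10607)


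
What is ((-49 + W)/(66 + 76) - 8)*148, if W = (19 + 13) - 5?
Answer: -85692/71 ≈ -1206.9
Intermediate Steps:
W = 27 (W = 32 - 5 = 27)
((-49 + W)/(66 + 76) - 8)*148 = ((-49 + 27)/(66 + 76) - 8)*148 = (-22/142 - 8)*148 = (-22*1/142 - 8)*148 = (-11/71 - 8)*148 = -579/71*148 = -85692/71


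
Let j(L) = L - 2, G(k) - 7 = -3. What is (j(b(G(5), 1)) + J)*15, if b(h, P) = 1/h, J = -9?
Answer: -645/4 ≈ -161.25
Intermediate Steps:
G(k) = 4 (G(k) = 7 - 3 = 4)
j(L) = -2 + L
(j(b(G(5), 1)) + J)*15 = ((-2 + 1/4) - 9)*15 = ((-2 + ¼) - 9)*15 = (-7/4 - 9)*15 = -43/4*15 = -645/4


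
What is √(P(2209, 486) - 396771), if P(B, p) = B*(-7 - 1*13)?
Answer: 7*I*√8999 ≈ 664.04*I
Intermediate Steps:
P(B, p) = -20*B (P(B, p) = B*(-7 - 13) = B*(-20) = -20*B)
√(P(2209, 486) - 396771) = √(-20*2209 - 396771) = √(-44180 - 396771) = √(-440951) = 7*I*√8999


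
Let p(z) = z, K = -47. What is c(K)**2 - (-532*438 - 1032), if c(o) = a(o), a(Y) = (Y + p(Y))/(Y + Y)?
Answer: 234049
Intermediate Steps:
a(Y) = 1 (a(Y) = (Y + Y)/(Y + Y) = (2*Y)/((2*Y)) = (2*Y)*(1/(2*Y)) = 1)
c(o) = 1
c(K)**2 - (-532*438 - 1032) = 1**2 - (-532*438 - 1032) = 1 - (-233016 - 1032) = 1 - 1*(-234048) = 1 + 234048 = 234049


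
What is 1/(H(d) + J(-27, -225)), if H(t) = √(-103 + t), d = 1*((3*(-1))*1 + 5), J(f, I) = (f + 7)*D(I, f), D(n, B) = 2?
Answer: -40/1701 - I*√101/1701 ≈ -0.023516 - 0.0059082*I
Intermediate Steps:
J(f, I) = 14 + 2*f (J(f, I) = (f + 7)*2 = (7 + f)*2 = 14 + 2*f)
d = 2 (d = 1*(-3*1 + 5) = 1*(-3 + 5) = 1*2 = 2)
1/(H(d) + J(-27, -225)) = 1/(√(-103 + 2) + (14 + 2*(-27))) = 1/(√(-101) + (14 - 54)) = 1/(I*√101 - 40) = 1/(-40 + I*√101)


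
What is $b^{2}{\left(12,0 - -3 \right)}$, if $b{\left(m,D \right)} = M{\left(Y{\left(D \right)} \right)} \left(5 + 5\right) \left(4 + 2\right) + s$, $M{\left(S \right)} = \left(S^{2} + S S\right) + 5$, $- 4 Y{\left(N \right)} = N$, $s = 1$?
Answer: $\frac{543169}{4} \approx 1.3579 \cdot 10^{5}$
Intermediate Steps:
$Y{\left(N \right)} = - \frac{N}{4}$
$M{\left(S \right)} = 5 + 2 S^{2}$ ($M{\left(S \right)} = \left(S^{2} + S^{2}\right) + 5 = 2 S^{2} + 5 = 5 + 2 S^{2}$)
$b{\left(m,D \right)} = 301 + \frac{15 D^{2}}{2}$ ($b{\left(m,D \right)} = \left(5 + 2 \left(- \frac{D}{4}\right)^{2}\right) \left(5 + 5\right) \left(4 + 2\right) + 1 = \left(5 + 2 \frac{D^{2}}{16}\right) 10 \cdot 6 + 1 = \left(5 + \frac{D^{2}}{8}\right) 60 + 1 = \left(300 + \frac{15 D^{2}}{2}\right) + 1 = 301 + \frac{15 D^{2}}{2}$)
$b^{2}{\left(12,0 - -3 \right)} = \left(301 + \frac{15 \left(0 - -3\right)^{2}}{2}\right)^{2} = \left(301 + \frac{15 \left(0 + 3\right)^{2}}{2}\right)^{2} = \left(301 + \frac{15 \cdot 3^{2}}{2}\right)^{2} = \left(301 + \frac{15}{2} \cdot 9\right)^{2} = \left(301 + \frac{135}{2}\right)^{2} = \left(\frac{737}{2}\right)^{2} = \frac{543169}{4}$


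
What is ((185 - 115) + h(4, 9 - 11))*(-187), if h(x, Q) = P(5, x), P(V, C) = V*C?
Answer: -16830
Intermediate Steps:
P(V, C) = C*V
h(x, Q) = 5*x (h(x, Q) = x*5 = 5*x)
((185 - 115) + h(4, 9 - 11))*(-187) = ((185 - 115) + 5*4)*(-187) = (70 + 20)*(-187) = 90*(-187) = -16830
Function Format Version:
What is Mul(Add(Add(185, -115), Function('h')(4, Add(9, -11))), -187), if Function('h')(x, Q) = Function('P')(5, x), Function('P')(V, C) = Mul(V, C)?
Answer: -16830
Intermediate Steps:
Function('P')(V, C) = Mul(C, V)
Function('h')(x, Q) = Mul(5, x) (Function('h')(x, Q) = Mul(x, 5) = Mul(5, x))
Mul(Add(Add(185, -115), Function('h')(4, Add(9, -11))), -187) = Mul(Add(Add(185, -115), Mul(5, 4)), -187) = Mul(Add(70, 20), -187) = Mul(90, -187) = -16830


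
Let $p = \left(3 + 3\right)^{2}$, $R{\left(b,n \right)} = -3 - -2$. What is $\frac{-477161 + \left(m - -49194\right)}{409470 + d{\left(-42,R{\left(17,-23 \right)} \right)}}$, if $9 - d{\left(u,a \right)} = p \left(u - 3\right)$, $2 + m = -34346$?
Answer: $- \frac{154105}{137033} \approx -1.1246$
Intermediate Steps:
$m = -34348$ ($m = -2 - 34346 = -34348$)
$R{\left(b,n \right)} = -1$ ($R{\left(b,n \right)} = -3 + 2 = -1$)
$p = 36$ ($p = 6^{2} = 36$)
$d{\left(u,a \right)} = 117 - 36 u$ ($d{\left(u,a \right)} = 9 - 36 \left(u - 3\right) = 9 - 36 \left(-3 + u\right) = 9 - \left(-108 + 36 u\right) = 117 - 36 u$)
$\frac{-477161 + \left(m - -49194\right)}{409470 + d{\left(-42,R{\left(17,-23 \right)} \right)}} = \frac{-477161 - -14846}{409470 + \left(117 - -1512\right)} = \frac{-477161 + \left(-34348 + 49194\right)}{409470 + \left(117 + 1512\right)} = \frac{-477161 + 14846}{409470 + 1629} = - \frac{462315}{411099} = \left(-462315\right) \frac{1}{411099} = - \frac{154105}{137033}$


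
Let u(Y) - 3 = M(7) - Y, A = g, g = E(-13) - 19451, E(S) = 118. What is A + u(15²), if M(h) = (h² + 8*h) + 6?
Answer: -19444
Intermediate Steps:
g = -19333 (g = 118 - 19451 = -19333)
M(h) = 6 + h² + 8*h
A = -19333
u(Y) = 114 - Y (u(Y) = 3 + ((6 + 7² + 8*7) - Y) = 3 + ((6 + 49 + 56) - Y) = 3 + (111 - Y) = 114 - Y)
A + u(15²) = -19333 + (114 - 1*15²) = -19333 + (114 - 1*225) = -19333 + (114 - 225) = -19333 - 111 = -19444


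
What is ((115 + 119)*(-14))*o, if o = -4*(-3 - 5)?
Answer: -104832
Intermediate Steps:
o = 32 (o = -4*(-8) = 32)
((115 + 119)*(-14))*o = ((115 + 119)*(-14))*32 = (234*(-14))*32 = -3276*32 = -104832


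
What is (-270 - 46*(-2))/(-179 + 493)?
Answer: -89/157 ≈ -0.56688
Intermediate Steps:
(-270 - 46*(-2))/(-179 + 493) = (-270 + 92)/314 = -178*1/314 = -89/157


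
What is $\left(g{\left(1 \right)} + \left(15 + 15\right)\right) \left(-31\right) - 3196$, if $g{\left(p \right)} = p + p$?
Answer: $-4188$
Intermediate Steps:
$g{\left(p \right)} = 2 p$
$\left(g{\left(1 \right)} + \left(15 + 15\right)\right) \left(-31\right) - 3196 = \left(2 \cdot 1 + \left(15 + 15\right)\right) \left(-31\right) - 3196 = \left(2 + 30\right) \left(-31\right) - 3196 = 32 \left(-31\right) - 3196 = -992 - 3196 = -4188$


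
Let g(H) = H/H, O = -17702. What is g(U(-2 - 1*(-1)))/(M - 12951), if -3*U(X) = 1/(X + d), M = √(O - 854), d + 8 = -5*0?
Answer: -12951/167746957 - 2*I*√4639/167746957 ≈ -7.7206e-5 - 8.1206e-7*I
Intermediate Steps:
d = -8 (d = -8 - 5*0 = -8 + 0 = -8)
M = 2*I*√4639 (M = √(-17702 - 854) = √(-18556) = 2*I*√4639 ≈ 136.22*I)
U(X) = -1/(3*(-8 + X)) (U(X) = -1/(3*(X - 8)) = -1/(3*(-8 + X)))
g(H) = 1
g(U(-2 - 1*(-1)))/(M - 12951) = 1/(2*I*√4639 - 12951) = 1/(-12951 + 2*I*√4639)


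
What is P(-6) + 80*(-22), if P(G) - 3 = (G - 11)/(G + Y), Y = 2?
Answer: -7011/4 ≈ -1752.8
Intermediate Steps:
P(G) = 3 + (-11 + G)/(2 + G) (P(G) = 3 + (G - 11)/(G + 2) = 3 + (-11 + G)/(2 + G))
P(-6) + 80*(-22) = (-5 + 4*(-6))/(2 - 6) + 80*(-22) = (-5 - 24)/(-4) - 1760 = -1/4*(-29) - 1760 = 29/4 - 1760 = -7011/4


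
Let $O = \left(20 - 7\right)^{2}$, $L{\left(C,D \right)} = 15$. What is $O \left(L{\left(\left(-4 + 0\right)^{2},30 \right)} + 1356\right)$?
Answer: $231699$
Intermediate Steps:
$O = 169$ ($O = 13^{2} = 169$)
$O \left(L{\left(\left(-4 + 0\right)^{2},30 \right)} + 1356\right) = 169 \left(15 + 1356\right) = 169 \cdot 1371 = 231699$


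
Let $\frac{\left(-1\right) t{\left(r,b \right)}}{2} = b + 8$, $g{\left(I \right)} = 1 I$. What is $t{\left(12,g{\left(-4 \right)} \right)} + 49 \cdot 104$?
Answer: $5088$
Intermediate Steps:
$g{\left(I \right)} = I$
$t{\left(r,b \right)} = -16 - 2 b$ ($t{\left(r,b \right)} = - 2 \left(b + 8\right) = - 2 \left(8 + b\right) = -16 - 2 b$)
$t{\left(12,g{\left(-4 \right)} \right)} + 49 \cdot 104 = \left(-16 - -8\right) + 49 \cdot 104 = \left(-16 + 8\right) + 5096 = -8 + 5096 = 5088$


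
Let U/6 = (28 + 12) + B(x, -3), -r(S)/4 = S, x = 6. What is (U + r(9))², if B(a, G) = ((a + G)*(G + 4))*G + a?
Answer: 34596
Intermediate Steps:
r(S) = -4*S
B(a, G) = a + G*(4 + G)*(G + a) (B(a, G) = ((G + a)*(4 + G))*G + a = ((4 + G)*(G + a))*G + a = G*(4 + G)*(G + a) + a = a + G*(4 + G)*(G + a))
U = 222 (U = 6*((28 + 12) + (6 + (-3)³ + 4*(-3)² + 6*(-3)² + 4*(-3)*6)) = 6*(40 + (6 - 27 + 4*9 + 6*9 - 72)) = 6*(40 + (6 - 27 + 36 + 54 - 72)) = 6*(40 - 3) = 6*37 = 222)
(U + r(9))² = (222 - 4*9)² = (222 - 36)² = 186² = 34596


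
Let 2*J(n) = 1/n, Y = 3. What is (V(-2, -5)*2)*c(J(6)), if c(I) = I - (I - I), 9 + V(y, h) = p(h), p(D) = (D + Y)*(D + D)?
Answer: 11/6 ≈ 1.8333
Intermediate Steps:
J(n) = 1/(2*n) (J(n) = (1/n)/2 = 1/(2*n))
p(D) = 2*D*(3 + D) (p(D) = (D + 3)*(D + D) = (3 + D)*(2*D) = 2*D*(3 + D))
V(y, h) = -9 + 2*h*(3 + h)
c(I) = I (c(I) = I - 1*0 = I + 0 = I)
(V(-2, -5)*2)*c(J(6)) = ((-9 + 2*(-5)*(3 - 5))*2)*((½)/6) = ((-9 + 2*(-5)*(-2))*2)*((½)*(⅙)) = ((-9 + 20)*2)*(1/12) = (11*2)*(1/12) = 22*(1/12) = 11/6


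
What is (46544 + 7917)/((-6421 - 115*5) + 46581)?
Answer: 54461/39585 ≈ 1.3758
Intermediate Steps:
(46544 + 7917)/((-6421 - 115*5) + 46581) = 54461/((-6421 - 1*575) + 46581) = 54461/((-6421 - 575) + 46581) = 54461/(-6996 + 46581) = 54461/39585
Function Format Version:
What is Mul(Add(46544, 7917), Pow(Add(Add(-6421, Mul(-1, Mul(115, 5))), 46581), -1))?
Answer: Rational(54461, 39585) ≈ 1.3758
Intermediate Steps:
Mul(Add(46544, 7917), Pow(Add(Add(-6421, Mul(-1, Mul(115, 5))), 46581), -1)) = Mul(54461, Pow(Add(Add(-6421, Mul(-1, 575)), 46581), -1)) = Mul(54461, Pow(Add(Add(-6421, -575), 46581), -1)) = Mul(54461, Pow(Add(-6996, 46581), -1)) = Mul(54461, Pow(39585, -1)) = Mul(54461, Rational(1, 39585)) = Rational(54461, 39585)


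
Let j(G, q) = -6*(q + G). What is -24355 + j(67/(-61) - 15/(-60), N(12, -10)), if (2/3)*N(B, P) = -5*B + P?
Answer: -2893829/122 ≈ -23720.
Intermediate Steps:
N(B, P) = -15*B/2 + 3*P/2 (N(B, P) = 3*(-5*B + P)/2 = 3*(P - 5*B)/2 = -15*B/2 + 3*P/2)
j(G, q) = -6*G - 6*q (j(G, q) = -6*(G + q) = -6*G - 6*q)
-24355 + j(67/(-61) - 15/(-60), N(12, -10)) = -24355 + (-6*(67/(-61) - 15/(-60)) - 6*(-15/2*12 + (3/2)*(-10))) = -24355 + (-6*(67*(-1/61) - 15*(-1/60)) - 6*(-90 - 15)) = -24355 + (-6*(-67/61 + 1/4) - 6*(-105)) = -24355 + (-6*(-207/244) + 630) = -24355 + (621/122 + 630) = -24355 + 77481/122 = -2893829/122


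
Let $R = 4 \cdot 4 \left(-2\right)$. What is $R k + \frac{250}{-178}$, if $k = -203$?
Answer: $\frac{578019}{89} \approx 6494.6$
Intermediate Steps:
$R = -32$ ($R = 16 \left(-2\right) = -32$)
$R k + \frac{250}{-178} = \left(-32\right) \left(-203\right) + \frac{250}{-178} = 6496 + 250 \left(- \frac{1}{178}\right) = 6496 - \frac{125}{89} = \frac{578019}{89}$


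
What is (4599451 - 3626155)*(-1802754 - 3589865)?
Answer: -5248614502224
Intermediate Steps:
(4599451 - 3626155)*(-1802754 - 3589865) = 973296*(-5392619) = -5248614502224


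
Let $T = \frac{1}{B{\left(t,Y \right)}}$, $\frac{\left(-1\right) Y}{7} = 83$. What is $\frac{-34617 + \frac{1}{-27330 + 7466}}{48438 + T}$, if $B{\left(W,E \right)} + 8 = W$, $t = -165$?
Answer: $- \frac{118960351397}{166455810872} \approx -0.71467$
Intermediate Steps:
$Y = -581$ ($Y = \left(-7\right) 83 = -581$)
$B{\left(W,E \right)} = -8 + W$
$T = - \frac{1}{173}$ ($T = \frac{1}{-8 - 165} = \frac{1}{-173} = - \frac{1}{173} \approx -0.0057803$)
$\frac{-34617 + \frac{1}{-27330 + 7466}}{48438 + T} = \frac{-34617 + \frac{1}{-27330 + 7466}}{48438 - \frac{1}{173}} = \frac{-34617 + \frac{1}{-19864}}{\frac{8379773}{173}} = \left(-34617 - \frac{1}{19864}\right) \frac{173}{8379773} = \left(- \frac{687632089}{19864}\right) \frac{173}{8379773} = - \frac{118960351397}{166455810872}$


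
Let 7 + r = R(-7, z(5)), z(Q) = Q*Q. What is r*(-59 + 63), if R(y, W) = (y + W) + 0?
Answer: 44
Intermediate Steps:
z(Q) = Q²
R(y, W) = W + y (R(y, W) = (W + y) + 0 = W + y)
r = 11 (r = -7 + (5² - 7) = -7 + (25 - 7) = -7 + 18 = 11)
r*(-59 + 63) = 11*(-59 + 63) = 11*4 = 44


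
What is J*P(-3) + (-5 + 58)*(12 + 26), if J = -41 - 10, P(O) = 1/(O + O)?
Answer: 4045/2 ≈ 2022.5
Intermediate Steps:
P(O) = 1/(2*O)
J = -51
J*P(-3) + (-5 + 58)*(12 + 26) = -51/(2*(-3)) + (-5 + 58)*(12 + 26) = -51*(-1)/(2*3) + 53*38 = -51*(-⅙) + 2014 = 17/2 + 2014 = 4045/2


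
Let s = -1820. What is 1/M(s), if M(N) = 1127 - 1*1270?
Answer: -1/143 ≈ -0.0069930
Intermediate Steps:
M(N) = -143 (M(N) = 1127 - 1270 = -143)
1/M(s) = 1/(-143) = -1/143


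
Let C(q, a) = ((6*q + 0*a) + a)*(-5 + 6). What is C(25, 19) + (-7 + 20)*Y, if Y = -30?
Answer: -221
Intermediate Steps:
C(q, a) = a + 6*q (C(q, a) = ((6*q + 0) + a)*1 = (6*q + a)*1 = (a + 6*q)*1 = a + 6*q)
C(25, 19) + (-7 + 20)*Y = (19 + 6*25) + (-7 + 20)*(-30) = (19 + 150) + 13*(-30) = 169 - 390 = -221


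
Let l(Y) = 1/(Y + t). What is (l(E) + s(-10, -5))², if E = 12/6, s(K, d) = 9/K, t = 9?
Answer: 7921/12100 ≈ 0.65463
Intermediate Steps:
E = 2 (E = 12*(⅙) = 2)
l(Y) = 1/(9 + Y) (l(Y) = 1/(Y + 9) = 1/(9 + Y))
(l(E) + s(-10, -5))² = (1/(9 + 2) + 9/(-10))² = (1/11 + 9*(-⅒))² = (1/11 - 9/10)² = (-89/110)² = 7921/12100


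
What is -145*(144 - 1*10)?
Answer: -19430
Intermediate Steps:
-145*(144 - 1*10) = -145*(144 - 10) = -145*134 = -19430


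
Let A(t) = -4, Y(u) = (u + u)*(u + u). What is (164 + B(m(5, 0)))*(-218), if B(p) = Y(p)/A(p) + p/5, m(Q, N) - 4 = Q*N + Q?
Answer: -92432/5 ≈ -18486.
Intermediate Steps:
Y(u) = 4*u**2 (Y(u) = (2*u)*(2*u) = 4*u**2)
m(Q, N) = 4 + Q + N*Q (m(Q, N) = 4 + (Q*N + Q) = 4 + (N*Q + Q) = 4 + (Q + N*Q) = 4 + Q + N*Q)
B(p) = -p**2 + p/5 (B(p) = (4*p**2)/(-4) + p/5 = (4*p**2)*(-1/4) + p*(1/5) = -p**2 + p/5)
(164 + B(m(5, 0)))*(-218) = (164 + (4 + 5 + 0*5)*(1/5 - (4 + 5 + 0*5)))*(-218) = (164 + (4 + 5 + 0)*(1/5 - (4 + 5 + 0)))*(-218) = (164 + 9*(1/5 - 1*9))*(-218) = (164 + 9*(1/5 - 9))*(-218) = (164 + 9*(-44/5))*(-218) = (164 - 396/5)*(-218) = (424/5)*(-218) = -92432/5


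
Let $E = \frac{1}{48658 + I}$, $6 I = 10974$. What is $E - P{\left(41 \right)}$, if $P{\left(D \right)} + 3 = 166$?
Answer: $- \frac{8229380}{50487} \approx -163.0$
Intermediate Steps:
$I = 1829$ ($I = \frac{1}{6} \cdot 10974 = 1829$)
$E = \frac{1}{50487}$ ($E = \frac{1}{48658 + 1829} = \frac{1}{50487} \approx 1.9807 \cdot 10^{-5}$)
$P{\left(D \right)} = 163$ ($P{\left(D \right)} = -3 + 166 = 163$)
$E - P{\left(41 \right)} = \frac{1}{50487} - 163 = - \frac{8229380}{50487}$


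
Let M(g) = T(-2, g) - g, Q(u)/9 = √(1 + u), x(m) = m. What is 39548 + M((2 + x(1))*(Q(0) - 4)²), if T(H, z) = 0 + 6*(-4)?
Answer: 39449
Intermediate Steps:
T(H, z) = -24 (T(H, z) = 0 - 24 = -24)
Q(u) = 9*√(1 + u)
M(g) = -24 - g
39548 + M((2 + x(1))*(Q(0) - 4)²) = 39548 + (-24 - (2 + 1)*(9*√(1 + 0) - 4)²) = 39548 + (-24 - 3*(9*√1 - 4)²) = 39548 + (-24 - 3*(9*1 - 4)²) = 39548 + (-24 - 3*(9 - 4)²) = 39548 + (-24 - 3*5²) = 39548 + (-24 - 3*25) = 39548 + (-24 - 1*75) = 39548 + (-24 - 75) = 39548 - 99 = 39449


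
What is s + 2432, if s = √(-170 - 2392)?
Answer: 2432 + I*√2562 ≈ 2432.0 + 50.616*I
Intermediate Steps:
s = I*√2562 (s = √(-2562) = I*√2562 ≈ 50.616*I)
s + 2432 = I*√2562 + 2432 = 2432 + I*√2562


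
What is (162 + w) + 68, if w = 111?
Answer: 341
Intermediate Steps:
(162 + w) + 68 = (162 + 111) + 68 = 273 + 68 = 341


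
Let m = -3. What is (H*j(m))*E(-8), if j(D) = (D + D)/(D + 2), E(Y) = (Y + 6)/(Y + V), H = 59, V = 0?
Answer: 177/2 ≈ 88.500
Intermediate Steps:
E(Y) = (6 + Y)/Y (E(Y) = (Y + 6)/(Y + 0) = (6 + Y)/Y)
j(D) = 2*D/(2 + D) (j(D) = (2*D)/(2 + D) = 2*D/(2 + D))
(H*j(m))*E(-8) = (59*(2*(-3)/(2 - 3)))*((6 - 8)/(-8)) = (59*(2*(-3)/(-1)))*(-⅛*(-2)) = (59*(2*(-3)*(-1)))*(¼) = (59*6)*(¼) = 354*(¼) = 177/2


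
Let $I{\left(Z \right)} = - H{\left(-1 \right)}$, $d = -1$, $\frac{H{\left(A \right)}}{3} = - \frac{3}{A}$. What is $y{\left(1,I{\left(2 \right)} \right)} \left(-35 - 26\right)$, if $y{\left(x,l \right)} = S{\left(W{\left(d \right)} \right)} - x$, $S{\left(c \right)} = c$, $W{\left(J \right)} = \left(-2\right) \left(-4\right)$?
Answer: $-427$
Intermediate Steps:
$H{\left(A \right)} = - \frac{9}{A}$ ($H{\left(A \right)} = 3 \left(- \frac{3}{A}\right) = - \frac{9}{A}$)
$W{\left(J \right)} = 8$
$I{\left(Z \right)} = -9$ ($I{\left(Z \right)} = - \frac{-9}{-1} = - \left(-9\right) \left(-1\right) = \left(-1\right) 9 = -9$)
$y{\left(x,l \right)} = 8 - x$
$y{\left(1,I{\left(2 \right)} \right)} \left(-35 - 26\right) = \left(8 - 1\right) \left(-35 - 26\right) = \left(8 - 1\right) \left(-61\right) = 7 \left(-61\right) = -427$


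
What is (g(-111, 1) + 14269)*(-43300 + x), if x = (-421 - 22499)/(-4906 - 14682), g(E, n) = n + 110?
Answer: -3049054240600/4897 ≈ -6.2264e+8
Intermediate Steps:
g(E, n) = 110 + n
x = 5730/4897 (x = -22920/(-19588) = -22920*(-1/19588) = 5730/4897 ≈ 1.1701)
(g(-111, 1) + 14269)*(-43300 + x) = ((110 + 1) + 14269)*(-43300 + 5730/4897) = (111 + 14269)*(-212034370/4897) = 14380*(-212034370/4897) = -3049054240600/4897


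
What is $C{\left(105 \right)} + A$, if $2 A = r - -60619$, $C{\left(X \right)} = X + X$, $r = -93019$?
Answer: $-15990$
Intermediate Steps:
$C{\left(X \right)} = 2 X$
$A = -16200$ ($A = \frac{-93019 - -60619}{2} = \frac{-93019 + 60619}{2} = \frac{1}{2} \left(-32400\right) = -16200$)
$C{\left(105 \right)} + A = 2 \cdot 105 - 16200 = 210 - 16200 = -15990$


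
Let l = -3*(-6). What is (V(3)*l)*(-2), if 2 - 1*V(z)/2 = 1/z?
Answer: -120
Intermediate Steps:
l = 18
V(z) = 4 - 2/z
(V(3)*l)*(-2) = ((4 - 2/3)*18)*(-2) = ((10/3)*18)*(-2) = 60*(-2) = -120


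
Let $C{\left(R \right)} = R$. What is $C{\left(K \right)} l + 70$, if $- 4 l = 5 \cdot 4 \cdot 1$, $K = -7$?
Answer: $105$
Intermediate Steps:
$l = -5$ ($l = - \frac{5 \cdot 4 \cdot 1}{4} = - \frac{20 \cdot 1}{4} = \left(- \frac{1}{4}\right) 20 = -5$)
$C{\left(K \right)} l + 70 = \left(-7\right) \left(-5\right) + 70 = 35 + 70 = 105$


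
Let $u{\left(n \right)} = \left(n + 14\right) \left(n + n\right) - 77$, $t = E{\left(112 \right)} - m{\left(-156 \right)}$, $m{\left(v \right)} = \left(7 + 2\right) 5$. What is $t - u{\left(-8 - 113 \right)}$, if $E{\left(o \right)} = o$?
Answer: $-25750$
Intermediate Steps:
$m{\left(v \right)} = 45$ ($m{\left(v \right)} = 9 \cdot 5 = 45$)
$t = 67$ ($t = 112 - 45 = 67$)
$u{\left(n \right)} = -77 + 2 n \left(14 + n\right)$ ($u{\left(n \right)} = \left(14 + n\right) 2 n - 77 = 2 n \left(14 + n\right) - 77 = -77 + 2 n \left(14 + n\right)$)
$t - u{\left(-8 - 113 \right)} = 67 - \left(-77 + 2 \left(-8 - 113\right)^{2} + 28 \left(-8 - 113\right)\right) = 67 - \left(-77 + 2 \left(-121\right)^{2} + 28 \left(-121\right)\right) = 67 - \left(-77 + 2 \cdot 14641 - 3388\right) = 67 - \left(-77 + 29282 - 3388\right) = 67 - 25817 = -25750$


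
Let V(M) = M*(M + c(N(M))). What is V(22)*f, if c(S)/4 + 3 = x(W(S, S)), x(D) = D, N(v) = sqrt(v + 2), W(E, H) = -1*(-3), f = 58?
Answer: 28072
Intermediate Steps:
W(E, H) = 3
N(v) = sqrt(2 + v)
c(S) = 0 (c(S) = -12 + 4*3 = -12 + 12 = 0)
V(M) = M**2 (V(M) = M*(M + 0) = M*M = M**2)
V(22)*f = 22**2*58 = 484*58 = 28072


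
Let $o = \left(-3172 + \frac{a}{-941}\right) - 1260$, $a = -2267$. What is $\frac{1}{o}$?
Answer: $- \frac{941}{4168245} \approx -0.00022575$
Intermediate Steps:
$o = - \frac{4168245}{941}$ ($o = \left(-3172 - \frac{2267}{-941}\right) - 1260 = \left(-3172 - - \frac{2267}{941}\right) - 1260 = \left(-3172 + \frac{2267}{941}\right) - 1260 = - \frac{2982585}{941} - 1260 = - \frac{4168245}{941} \approx -4429.6$)
$\frac{1}{o} = \frac{1}{- \frac{4168245}{941}} = - \frac{941}{4168245}$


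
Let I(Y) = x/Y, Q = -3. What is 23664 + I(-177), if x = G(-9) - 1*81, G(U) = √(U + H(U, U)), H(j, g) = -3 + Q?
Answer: 1396203/59 - I*√15/177 ≈ 23664.0 - 0.021881*I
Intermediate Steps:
H(j, g) = -6 (H(j, g) = -3 - 3 = -6)
G(U) = √(-6 + U) (G(U) = √(U - 6) = √(-6 + U))
x = -81 + I*√15 (x = √(-6 - 9) - 1*81 = √(-15) - 81 = I*√15 - 81 = -81 + I*√15 ≈ -81.0 + 3.873*I)
I(Y) = (-81 + I*√15)/Y
23664 + I(-177) = 23664 + (-81 + I*√15)/(-177) = 23664 - (-81 + I*√15)/177 = 23664 + (27/59 - I*√15/177) = 1396203/59 - I*√15/177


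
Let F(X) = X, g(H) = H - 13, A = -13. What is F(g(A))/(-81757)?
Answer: 2/6289 ≈ 0.00031802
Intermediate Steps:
g(H) = -13 + H
F(g(A))/(-81757) = (-13 - 13)/(-81757) = -26*(-1/81757) = 2/6289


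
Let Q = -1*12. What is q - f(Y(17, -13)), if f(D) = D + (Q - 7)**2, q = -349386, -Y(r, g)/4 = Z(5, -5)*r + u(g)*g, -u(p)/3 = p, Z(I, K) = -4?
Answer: -352047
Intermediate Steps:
u(p) = -3*p
Q = -12
Y(r, g) = 12*g**2 + 16*r (Y(r, g) = -4*(-4*r + (-3*g)*g) = -4*(-4*r - 3*g**2) = 12*g**2 + 16*r)
f(D) = 361 + D (f(D) = D + (-12 - 7)**2 = D + (-19)**2 = D + 361 = 361 + D)
q - f(Y(17, -13)) = -349386 - (361 + (12*(-13)**2 + 16*17)) = -349386 - (361 + (12*169 + 272)) = -349386 - (361 + (2028 + 272)) = -349386 - (361 + 2300) = -349386 - 1*2661 = -349386 - 2661 = -352047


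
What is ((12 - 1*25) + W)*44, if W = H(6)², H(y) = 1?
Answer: -528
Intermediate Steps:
W = 1 (W = 1² = 1)
((12 - 1*25) + W)*44 = ((12 - 1*25) + 1)*44 = ((12 - 25) + 1)*44 = (-13 + 1)*44 = -12*44 = -528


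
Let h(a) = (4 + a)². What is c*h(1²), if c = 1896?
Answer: 47400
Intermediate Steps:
c*h(1²) = 1896*(4 + 1²)² = 1896*(4 + 1)² = 1896*5² = 1896*25 = 47400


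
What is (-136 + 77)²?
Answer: 3481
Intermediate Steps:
(-136 + 77)² = (-59)² = 3481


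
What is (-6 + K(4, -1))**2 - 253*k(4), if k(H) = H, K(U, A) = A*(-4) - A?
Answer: -1011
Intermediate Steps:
K(U, A) = -5*A (K(U, A) = -4*A - A = -5*A)
(-6 + K(4, -1))**2 - 253*k(4) = (-6 - 5*(-1))**2 - 253*4 = (-6 + 5)**2 - 1012 = (-1)**2 - 1012 = 1 - 1012 = -1011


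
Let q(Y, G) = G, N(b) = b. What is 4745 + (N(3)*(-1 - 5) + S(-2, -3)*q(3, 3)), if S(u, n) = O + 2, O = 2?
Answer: 4739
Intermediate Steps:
S(u, n) = 4 (S(u, n) = 2 + 2 = 4)
4745 + (N(3)*(-1 - 5) + S(-2, -3)*q(3, 3)) = 4745 + (3*(-1 - 5) + 4*3) = 4745 + (3*(-6) + 12) = 4745 + (-18 + 12) = 4745 - 6 = 4739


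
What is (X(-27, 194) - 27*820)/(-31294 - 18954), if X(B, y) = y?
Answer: 10973/25124 ≈ 0.43675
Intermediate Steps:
(X(-27, 194) - 27*820)/(-31294 - 18954) = (194 - 27*820)/(-31294 - 18954) = (194 - 22140)/(-50248) = -21946*(-1/50248) = 10973/25124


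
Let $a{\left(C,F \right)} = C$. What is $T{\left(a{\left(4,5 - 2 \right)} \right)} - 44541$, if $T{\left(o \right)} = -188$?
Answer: $-44729$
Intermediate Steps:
$T{\left(a{\left(4,5 - 2 \right)} \right)} - 44541 = -188 - 44541 = -44729$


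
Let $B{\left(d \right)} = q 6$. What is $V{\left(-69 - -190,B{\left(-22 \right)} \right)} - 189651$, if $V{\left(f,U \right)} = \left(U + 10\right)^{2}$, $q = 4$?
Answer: $-188495$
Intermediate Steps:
$B{\left(d \right)} = 24$ ($B{\left(d \right)} = 4 \cdot 6 = 24$)
$V{\left(f,U \right)} = \left(10 + U\right)^{2}$
$V{\left(-69 - -190,B{\left(-22 \right)} \right)} - 189651 = \left(10 + 24\right)^{2} - 189651 = 34^{2} - 189651 = 1156 - 189651 = -188495$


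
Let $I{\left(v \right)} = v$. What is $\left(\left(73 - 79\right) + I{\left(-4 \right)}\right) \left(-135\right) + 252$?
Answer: $1602$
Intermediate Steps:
$\left(\left(73 - 79\right) + I{\left(-4 \right)}\right) \left(-135\right) + 252 = \left(\left(73 - 79\right) - 4\right) \left(-135\right) + 252 = \left(-6 - 4\right) \left(-135\right) + 252 = \left(-10\right) \left(-135\right) + 252 = 1350 + 252 = 1602$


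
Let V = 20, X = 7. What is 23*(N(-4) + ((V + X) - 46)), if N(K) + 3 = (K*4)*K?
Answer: 966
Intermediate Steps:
N(K) = -3 + 4*K**2 (N(K) = -3 + (K*4)*K = -3 + (4*K)*K = -3 + 4*K**2)
23*(N(-4) + ((V + X) - 46)) = 23*((-3 + 4*(-4)**2) + ((20 + 7) - 46)) = 23*((-3 + 4*16) + (27 - 46)) = 23*((-3 + 64) - 19) = 23*(61 - 19) = 23*42 = 966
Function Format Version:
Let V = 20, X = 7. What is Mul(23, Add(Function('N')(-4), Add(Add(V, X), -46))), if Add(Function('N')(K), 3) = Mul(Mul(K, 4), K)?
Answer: 966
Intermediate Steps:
Function('N')(K) = Add(-3, Mul(4, Pow(K, 2))) (Function('N')(K) = Add(-3, Mul(Mul(K, 4), K)) = Add(-3, Mul(Mul(4, K), K)) = Add(-3, Mul(4, Pow(K, 2))))
Mul(23, Add(Function('N')(-4), Add(Add(V, X), -46))) = Mul(23, Add(Add(-3, Mul(4, Pow(-4, 2))), Add(Add(20, 7), -46))) = Mul(23, Add(Add(-3, Mul(4, 16)), Add(27, -46))) = Mul(23, Add(Add(-3, 64), -19)) = Mul(23, Add(61, -19)) = Mul(23, 42) = 966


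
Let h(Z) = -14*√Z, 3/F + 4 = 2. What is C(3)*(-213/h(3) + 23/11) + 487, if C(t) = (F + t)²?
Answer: 21635/44 + 639*√3/56 ≈ 511.47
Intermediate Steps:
F = -3/2 (F = 3/(-4 + 2) = 3/(-2) = 3*(-½) = -3/2 ≈ -1.5000)
C(t) = (-3/2 + t)²
C(3)*(-213/h(3) + 23/11) + 487 = ((-3 + 2*3)²/4)*(-213*(-√3/42) + 23/11) + 487 = ((-3 + 6)²/4)*(-(-71)*√3/14 + 23*(1/11)) + 487 = ((¼)*3²)*(71*√3/14 + 23/11) + 487 = ((¼)*9)*(23/11 + 71*√3/14) + 487 = 9*(23/11 + 71*√3/14)/4 + 487 = (207/44 + 639*√3/56) + 487 = 21635/44 + 639*√3/56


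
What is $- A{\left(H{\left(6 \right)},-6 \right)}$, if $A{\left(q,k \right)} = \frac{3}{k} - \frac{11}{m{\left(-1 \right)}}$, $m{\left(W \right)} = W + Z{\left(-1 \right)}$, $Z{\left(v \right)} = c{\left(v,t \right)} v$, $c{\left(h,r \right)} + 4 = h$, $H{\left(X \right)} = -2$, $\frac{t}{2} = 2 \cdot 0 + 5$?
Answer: $\frac{13}{4} \approx 3.25$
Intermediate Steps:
$t = 10$ ($t = 2 \left(2 \cdot 0 + 5\right) = 2 \left(0 + 5\right) = 2 \cdot 5 = 10$)
$c{\left(h,r \right)} = -4 + h$
$Z{\left(v \right)} = v \left(-4 + v\right)$ ($Z{\left(v \right)} = \left(-4 + v\right) v = v \left(-4 + v\right)$)
$m{\left(W \right)} = 5 + W$ ($m{\left(W \right)} = W - \left(-4 - 1\right) = W - -5 = W + 5 = 5 + W$)
$A{\left(q,k \right)} = - \frac{11}{4} + \frac{3}{k}$ ($A{\left(q,k \right)} = \frac{3}{k} - \frac{11}{5 - 1} = \frac{3}{k} - \frac{11}{4} = - \frac{11}{4} + \frac{3}{k}$)
$- A{\left(H{\left(6 \right)},-6 \right)} = - (- \frac{11}{4} + \frac{3}{-6}) = - (- \frac{11}{4} + 3 \left(- \frac{1}{6}\right)) = - (- \frac{11}{4} - \frac{1}{2}) = \left(-1\right) \left(- \frac{13}{4}\right) = \frac{13}{4}$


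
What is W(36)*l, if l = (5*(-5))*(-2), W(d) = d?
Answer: 1800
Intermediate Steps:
l = 50 (l = -25*(-2) = 50)
W(36)*l = 36*50 = 1800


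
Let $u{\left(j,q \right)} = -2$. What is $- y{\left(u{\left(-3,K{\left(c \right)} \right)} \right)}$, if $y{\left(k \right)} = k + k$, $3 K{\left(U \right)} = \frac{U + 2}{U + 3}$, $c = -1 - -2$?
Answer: $4$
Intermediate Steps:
$c = 1$ ($c = -1 + 2 = 1$)
$K{\left(U \right)} = \frac{2 + U}{3 \left(3 + U\right)}$ ($K{\left(U \right)} = \frac{\left(U + 2\right) \frac{1}{U + 3}}{3} = \frac{\left(2 + U\right) \frac{1}{3 + U}}{3} = \frac{\frac{1}{3 + U} \left(2 + U\right)}{3} = \frac{2 + U}{3 \left(3 + U\right)}$)
$y{\left(k \right)} = 2 k$
$- y{\left(u{\left(-3,K{\left(c \right)} \right)} \right)} = - 2 \left(-2\right) = \left(-1\right) \left(-4\right) = 4$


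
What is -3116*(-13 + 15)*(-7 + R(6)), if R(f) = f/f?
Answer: 37392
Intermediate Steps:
R(f) = 1
-3116*(-13 + 15)*(-7 + R(6)) = -3116*(-13 + 15)*(-7 + 1) = -6232*(-6) = -3116*(-12) = 37392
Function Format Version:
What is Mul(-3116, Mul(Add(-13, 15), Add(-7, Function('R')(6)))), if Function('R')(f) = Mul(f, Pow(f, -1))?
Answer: 37392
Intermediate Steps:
Function('R')(f) = 1
Mul(-3116, Mul(Add(-13, 15), Add(-7, Function('R')(6)))) = Mul(-3116, Mul(Add(-13, 15), Add(-7, 1))) = Mul(-3116, Mul(2, -6)) = Mul(-3116, -12) = 37392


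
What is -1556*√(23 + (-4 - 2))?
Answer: -1556*√17 ≈ -6415.6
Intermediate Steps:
-1556*√(23 + (-4 - 2)) = -1556*√(23 - 6) = -1556*√17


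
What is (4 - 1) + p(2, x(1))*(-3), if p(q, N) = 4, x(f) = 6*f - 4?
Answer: -9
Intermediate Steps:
x(f) = -4 + 6*f
(4 - 1) + p(2, x(1))*(-3) = (4 - 1) + 4*(-3) = 3 - 12 = -9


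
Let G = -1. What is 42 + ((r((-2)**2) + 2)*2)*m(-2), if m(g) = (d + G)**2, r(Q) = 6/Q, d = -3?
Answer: 154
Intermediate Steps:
m(g) = 16 (m(g) = (-3 - 1)**2 = (-4)**2 = 16)
42 + ((r((-2)**2) + 2)*2)*m(-2) = 42 + ((6/((-2)**2) + 2)*2)*16 = 42 + ((6/4 + 2)*2)*16 = 42 + ((6*(1/4) + 2)*2)*16 = 42 + ((3/2 + 2)*2)*16 = 42 + ((7/2)*2)*16 = 42 + 7*16 = 42 + 112 = 154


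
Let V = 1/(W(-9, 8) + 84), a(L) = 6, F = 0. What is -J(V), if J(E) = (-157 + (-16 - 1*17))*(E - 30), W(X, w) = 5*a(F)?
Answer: -17095/3 ≈ -5698.3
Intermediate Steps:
W(X, w) = 30 (W(X, w) = 5*6 = 30)
V = 1/114 (V = 1/(30 + 84) = 1/114 ≈ 0.0087719)
J(E) = 5700 - 190*E (J(E) = (-157 + (-16 - 17))*(-30 + E) = (-157 - 33)*(-30 + E) = -190*(-30 + E) = 5700 - 190*E)
-J(V) = -(5700 - 190*1/114) = -(5700 - 5/3) = -1*17095/3 = -17095/3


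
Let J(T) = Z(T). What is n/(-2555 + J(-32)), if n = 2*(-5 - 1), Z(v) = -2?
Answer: 12/2557 ≈ 0.0046930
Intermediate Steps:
J(T) = -2
n = -12 (n = 2*(-6) = -12)
n/(-2555 + J(-32)) = -12/(-2555 - 2) = -12/(-2557) = -12*(-1/2557) = 12/2557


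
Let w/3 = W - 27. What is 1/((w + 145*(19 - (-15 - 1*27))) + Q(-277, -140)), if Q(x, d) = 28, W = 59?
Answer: 1/8969 ≈ 0.00011150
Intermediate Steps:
w = 96 (w = 3*(59 - 27) = 3*32 = 96)
1/((w + 145*(19 - (-15 - 1*27))) + Q(-277, -140)) = 1/((96 + 145*(19 - (-15 - 1*27))) + 28) = 1/((96 + 145*(19 - (-15 - 27))) + 28) = 1/((96 + 145*(19 - 1*(-42))) + 28) = 1/((96 + 145*(19 + 42)) + 28) = 1/((96 + 145*61) + 28) = 1/((96 + 8845) + 28) = 1/(8941 + 28) = 1/8969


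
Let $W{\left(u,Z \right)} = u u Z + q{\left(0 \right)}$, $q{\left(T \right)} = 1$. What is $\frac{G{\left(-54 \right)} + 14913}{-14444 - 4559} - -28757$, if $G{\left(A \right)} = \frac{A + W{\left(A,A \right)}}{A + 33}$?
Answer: $\frac{11475384001}{399063} \approx 28756.0$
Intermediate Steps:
$W{\left(u,Z \right)} = 1 + Z u^{2}$ ($W{\left(u,Z \right)} = u u Z + 1 = u^{2} Z + 1 = Z u^{2} + 1 = 1 + Z u^{2}$)
$G{\left(A \right)} = \frac{1 + A + A^{3}}{33 + A}$ ($G{\left(A \right)} = \frac{A + \left(1 + A A^{2}\right)}{A + 33} = \frac{A + \left(1 + A^{3}\right)}{33 + A} = \frac{1 + A + A^{3}}{33 + A}$)
$\frac{G{\left(-54 \right)} + 14913}{-14444 - 4559} - -28757 = \frac{\frac{1 - 54 + \left(-54\right)^{3}}{33 - 54} + 14913}{-14444 - 4559} - -28757 = \frac{\frac{1 - 54 - 157464}{-21} + 14913}{-19003} + 28757 = \left(\left(- \frac{1}{21}\right) \left(-157517\right) + 14913\right) \left(- \frac{1}{19003}\right) + 28757 = \left(\frac{157517}{21} + 14913\right) \left(- \frac{1}{19003}\right) + 28757 = \frac{470690}{21} \left(- \frac{1}{19003}\right) + 28757 = - \frac{470690}{399063} + 28757 = \frac{11475384001}{399063}$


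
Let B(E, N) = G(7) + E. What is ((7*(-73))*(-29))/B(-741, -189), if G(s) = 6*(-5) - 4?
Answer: -14819/775 ≈ -19.121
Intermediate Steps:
G(s) = -34 (G(s) = -30 - 4 = -34)
B(E, N) = -34 + E
((7*(-73))*(-29))/B(-741, -189) = ((7*(-73))*(-29))/(-34 - 741) = -511*(-29)/(-775) = 14819*(-1/775) = -14819/775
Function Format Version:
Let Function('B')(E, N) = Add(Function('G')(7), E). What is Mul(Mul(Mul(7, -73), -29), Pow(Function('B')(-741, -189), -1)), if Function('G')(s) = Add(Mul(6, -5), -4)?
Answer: Rational(-14819, 775) ≈ -19.121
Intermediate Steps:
Function('G')(s) = -34 (Function('G')(s) = Add(-30, -4) = -34)
Function('B')(E, N) = Add(-34, E)
Mul(Mul(Mul(7, -73), -29), Pow(Function('B')(-741, -189), -1)) = Mul(Mul(Mul(7, -73), -29), Pow(Add(-34, -741), -1)) = Mul(Mul(-511, -29), Pow(-775, -1)) = Mul(14819, Rational(-1, 775)) = Rational(-14819, 775)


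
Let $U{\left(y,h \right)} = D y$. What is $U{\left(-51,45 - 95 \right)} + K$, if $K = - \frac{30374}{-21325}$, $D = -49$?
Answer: $\frac{53321549}{21325} \approx 2500.4$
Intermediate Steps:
$K = \frac{30374}{21325}$ ($K = \left(-30374\right) \left(- \frac{1}{21325}\right) = \frac{30374}{21325} \approx 1.4243$)
$U{\left(y,h \right)} = - 49 y$
$U{\left(-51,45 - 95 \right)} + K = \left(-49\right) \left(-51\right) + \frac{30374}{21325} = 2499 + \frac{30374}{21325} = \frac{53321549}{21325}$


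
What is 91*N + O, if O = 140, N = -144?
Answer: -12964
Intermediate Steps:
91*N + O = 91*(-144) + 140 = -13104 + 140 = -12964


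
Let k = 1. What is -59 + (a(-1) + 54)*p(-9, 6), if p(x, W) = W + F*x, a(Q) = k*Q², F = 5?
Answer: -2204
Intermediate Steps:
a(Q) = Q² (a(Q) = 1*Q² = Q²)
p(x, W) = W + 5*x
-59 + (a(-1) + 54)*p(-9, 6) = -59 + ((-1)² + 54)*(6 + 5*(-9)) = -59 + (1 + 54)*(6 - 45) = -59 + 55*(-39) = -59 - 2145 = -2204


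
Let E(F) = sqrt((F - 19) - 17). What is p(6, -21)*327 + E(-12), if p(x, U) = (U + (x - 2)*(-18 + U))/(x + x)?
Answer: -19293/4 + 4*I*sqrt(3) ≈ -4823.3 + 6.9282*I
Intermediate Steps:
p(x, U) = (U + (-18 + U)*(-2 + x))/(2*x) (p(x, U) = (U + (-2 + x)*(-18 + U))/((2*x)) = (U + (-18 + U)*(-2 + x))*(1/(2*x)) = (U + (-18 + U)*(-2 + x))/(2*x))
E(F) = sqrt(-36 + F) (E(F) = sqrt((-19 + F) - 17) = sqrt(-36 + F))
p(6, -21)*327 + E(-12) = ((1/2)*(36 - 1*(-21) + 6*(-18 - 21))/6)*327 + sqrt(-36 - 12) = ((1/2)*(1/6)*(36 + 21 + 6*(-39)))*327 + sqrt(-48) = ((1/2)*(1/6)*(36 + 21 - 234))*327 + 4*I*sqrt(3) = ((1/2)*(1/6)*(-177))*327 + 4*I*sqrt(3) = -59/4*327 + 4*I*sqrt(3) = -19293/4 + 4*I*sqrt(3)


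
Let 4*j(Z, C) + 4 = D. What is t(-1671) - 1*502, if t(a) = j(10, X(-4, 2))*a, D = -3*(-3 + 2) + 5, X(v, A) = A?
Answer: -2173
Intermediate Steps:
D = 8 (D = -3*(-1) + 5 = 3 + 5 = 8)
j(Z, C) = 1 (j(Z, C) = -1 + (¼)*8 = -1 + 2 = 1)
t(a) = a (t(a) = 1*a = a)
t(-1671) - 1*502 = -1671 - 1*502 = -1671 - 502 = -2173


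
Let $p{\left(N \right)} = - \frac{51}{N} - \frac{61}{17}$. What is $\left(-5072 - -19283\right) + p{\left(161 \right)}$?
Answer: $\frac{38884819}{2737} \approx 14207.0$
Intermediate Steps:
$p{\left(N \right)} = - \frac{61}{17} - \frac{51}{N}$ ($p{\left(N \right)} = - \frac{51}{N} - \frac{61}{17} = - \frac{61}{17} - \frac{51}{N}$)
$\left(-5072 - -19283\right) + p{\left(161 \right)} = \left(-5072 - -19283\right) - \left(\frac{61}{17} + \frac{51}{161}\right) = \left(-5072 + 19283\right) - \frac{10688}{2737} = 14211 - \frac{10688}{2737} = \frac{38884819}{2737}$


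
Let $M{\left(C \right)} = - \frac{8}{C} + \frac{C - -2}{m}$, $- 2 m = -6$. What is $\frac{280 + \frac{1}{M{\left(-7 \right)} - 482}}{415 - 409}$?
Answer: $\frac{2837219}{60798} \approx 46.666$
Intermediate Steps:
$m = 3$ ($m = \left(- \frac{1}{2}\right) \left(-6\right) = 3$)
$M{\left(C \right)} = \frac{2}{3} - \frac{8}{C} + \frac{C}{3}$ ($M{\left(C \right)} = - \frac{8}{C} + \frac{C - -2}{3} = - \frac{8}{C} + \left(C + 2\right) \frac{1}{3} = - \frac{8}{C} + \left(2 + C\right) \frac{1}{3} = - \frac{8}{C} + \left(\frac{2}{3} + \frac{C}{3}\right) = \frac{2}{3} - \frac{8}{C} + \frac{C}{3}$)
$\frac{280 + \frac{1}{M{\left(-7 \right)} - 482}}{415 - 409} = \frac{280 + \frac{1}{\frac{-24 - 7 \left(2 - 7\right)}{3 \left(-7\right)} - 482}}{415 - 409} = \frac{280 + \frac{1}{\frac{1}{3} \left(- \frac{1}{7}\right) \left(-24 - -35\right) - 482}}{6} = \left(280 + \frac{1}{\frac{1}{3} \left(- \frac{1}{7}\right) \left(-24 + 35\right) - 482}\right) \frac{1}{6} = \left(280 + \frac{1}{\frac{1}{3} \left(- \frac{1}{7}\right) 11 - 482}\right) \frac{1}{6} = \left(280 + \frac{1}{- \frac{11}{21} - 482}\right) \frac{1}{6} = \left(280 + \frac{1}{- \frac{10133}{21}}\right) \frac{1}{6} = \left(280 - \frac{21}{10133}\right) \frac{1}{6} = \frac{2837219}{10133} \cdot \frac{1}{6} = \frac{2837219}{60798}$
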